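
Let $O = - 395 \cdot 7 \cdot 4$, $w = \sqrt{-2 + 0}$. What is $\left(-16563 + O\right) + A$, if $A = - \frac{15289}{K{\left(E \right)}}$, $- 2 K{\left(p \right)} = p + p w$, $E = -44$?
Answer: $\frac{- 27623 \sqrt{2} + \frac{622995 i}{22}}{\sqrt{2} - i} \approx -27855.0 + 327.6 i$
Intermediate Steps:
$w = i \sqrt{2}$ ($w = \sqrt{-2} = i \sqrt{2} \approx 1.4142 i$)
$K{\left(p \right)} = - \frac{p}{2} - \frac{i p \sqrt{2}}{2}$ ($K{\left(p \right)} = - \frac{p + p i \sqrt{2}}{2} = - \frac{p + i p \sqrt{2}}{2} = - \frac{p}{2} - \frac{i p \sqrt{2}}{2}$)
$O = -11060$ ($O = \left(-395\right) 28 = -11060$)
$A = - \frac{15289}{22 + 22 i \sqrt{2}}$ ($A = - \frac{15289}{\left(- \frac{1}{2}\right) \left(-44\right) \left(1 + i \sqrt{2}\right)} = - \frac{15289}{22 + 22 i \sqrt{2}} \approx -231.65 + 327.6 i$)
$\left(-16563 + O\right) + A = \left(-16563 - 11060\right) - \left(\frac{15289}{66} - \frac{15289 i \sqrt{2}}{66}\right) = -27623 - \left(\frac{15289}{66} - \frac{15289 i \sqrt{2}}{66}\right) = - \frac{1838407}{66} + \frac{15289 i \sqrt{2}}{66}$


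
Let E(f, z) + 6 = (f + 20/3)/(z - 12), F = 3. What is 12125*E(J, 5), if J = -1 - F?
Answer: -1624750/21 ≈ -77369.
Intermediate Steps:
J = -4 (J = -1 - 1*3 = -1 - 3 = -4)
E(f, z) = -6 + (20/3 + f)/(-12 + z) (E(f, z) = -6 + (f + 20/3)/(z - 12) = -6 + (f + 20*(⅓))/(-12 + z) = -6 + (f + 20/3)/(-12 + z) = -6 + (20/3 + f)/(-12 + z))
12125*E(J, 5) = 12125*((236/3 - 4 - 6*5)/(-12 + 5)) = 12125*((236/3 - 4 - 30)/(-7)) = 12125*(-⅐*134/3) = 12125*(-134/21) = -1624750/21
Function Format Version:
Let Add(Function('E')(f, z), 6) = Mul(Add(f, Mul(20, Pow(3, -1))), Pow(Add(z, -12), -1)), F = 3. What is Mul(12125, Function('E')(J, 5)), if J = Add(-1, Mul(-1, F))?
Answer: Rational(-1624750, 21) ≈ -77369.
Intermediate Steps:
J = -4 (J = Add(-1, Mul(-1, 3)) = Add(-1, -3) = -4)
Function('E')(f, z) = Add(-6, Mul(Pow(Add(-12, z), -1), Add(Rational(20, 3), f))) (Function('E')(f, z) = Add(-6, Mul(Add(f, Mul(20, Pow(3, -1))), Pow(Add(z, -12), -1))) = Add(-6, Mul(Add(f, Mul(20, Rational(1, 3))), Pow(Add(-12, z), -1))) = Add(-6, Mul(Add(f, Rational(20, 3)), Pow(Add(-12, z), -1))) = Add(-6, Mul(Add(Rational(20, 3), f), Pow(Add(-12, z), -1))) = Add(-6, Mul(Pow(Add(-12, z), -1), Add(Rational(20, 3), f))))
Mul(12125, Function('E')(J, 5)) = Mul(12125, Mul(Pow(Add(-12, 5), -1), Add(Rational(236, 3), -4, Mul(-6, 5)))) = Mul(12125, Mul(Pow(-7, -1), Add(Rational(236, 3), -4, -30))) = Mul(12125, Mul(Rational(-1, 7), Rational(134, 3))) = Mul(12125, Rational(-134, 21)) = Rational(-1624750, 21)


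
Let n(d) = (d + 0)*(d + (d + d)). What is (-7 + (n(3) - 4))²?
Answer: 256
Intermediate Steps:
n(d) = 3*d² (n(d) = d*(d + 2*d) = d*(3*d) = 3*d²)
(-7 + (n(3) - 4))² = (-7 + (3*3² - 4))² = (-7 + (3*9 - 4))² = (-7 + (27 - 4))² = (-7 + 23)² = 16² = 256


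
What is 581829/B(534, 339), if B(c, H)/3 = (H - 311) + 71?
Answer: 193943/99 ≈ 1959.0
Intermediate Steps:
B(c, H) = -720 + 3*H (B(c, H) = 3*((H - 311) + 71) = 3*((-311 + H) + 71) = 3*(-240 + H) = -720 + 3*H)
581829/B(534, 339) = 581829/(-720 + 3*339) = 581829/(-720 + 1017) = 581829/297 = 581829*(1/297) = 193943/99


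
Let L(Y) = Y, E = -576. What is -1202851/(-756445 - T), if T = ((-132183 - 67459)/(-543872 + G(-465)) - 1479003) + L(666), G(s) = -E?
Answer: -326752068448/196100418195 ≈ -1.6662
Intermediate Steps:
G(s) = 576 (G(s) = -1*(-576) = 576)
T = -401587189555/271648 (T = ((-132183 - 67459)/(-543872 + 576) - 1479003) + 666 = (-199642/(-543296) - 1479003) + 666 = (-199642*(-1/543296) - 1479003) + 666 = (99821/271648 - 1479003) + 666 = -401768107123/271648 + 666 = -401587189555/271648 ≈ -1.4783e+6)
-1202851/(-756445 - T) = -1202851/(-756445 - 1*(-401587189555/271648)) = -1202851/(-756445 + 401587189555/271648) = -1202851/196100418195/271648 = -1202851*271648/196100418195 = -326752068448/196100418195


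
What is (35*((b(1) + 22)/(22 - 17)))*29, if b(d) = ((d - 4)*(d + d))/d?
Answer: 3248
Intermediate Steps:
b(d) = -8 + 2*d (b(d) = ((-4 + d)*(2*d))/d = (2*d*(-4 + d))/d = -8 + 2*d)
(35*((b(1) + 22)/(22 - 17)))*29 = (35*(((-8 + 2*1) + 22)/(22 - 17)))*29 = (35*(((-8 + 2) + 22)/5))*29 = (35*((-6 + 22)*(⅕)))*29 = (35*(16*(⅕)))*29 = (35*(16/5))*29 = 112*29 = 3248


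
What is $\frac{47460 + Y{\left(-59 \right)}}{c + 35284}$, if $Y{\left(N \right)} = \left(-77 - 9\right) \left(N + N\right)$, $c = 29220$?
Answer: $\frac{7201}{8063} \approx 0.89309$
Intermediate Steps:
$Y{\left(N \right)} = - 172 N$ ($Y{\left(N \right)} = - 86 \cdot 2 N = - 172 N$)
$\frac{47460 + Y{\left(-59 \right)}}{c + 35284} = \frac{47460 - -10148}{29220 + 35284} = \frac{47460 + 10148}{64504} = 57608 \cdot \frac{1}{64504} = \frac{7201}{8063}$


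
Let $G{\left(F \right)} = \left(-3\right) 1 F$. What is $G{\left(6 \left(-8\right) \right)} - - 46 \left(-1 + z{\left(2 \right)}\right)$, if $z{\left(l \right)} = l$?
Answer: $190$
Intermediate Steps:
$G{\left(F \right)} = - 3 F$
$G{\left(6 \left(-8\right) \right)} - - 46 \left(-1 + z{\left(2 \right)}\right) = - 3 \cdot 6 \left(-8\right) - - 46 \left(-1 + 2\right) = \left(-3\right) \left(-48\right) - \left(-46\right) 1 = 144 - -46 = 144 + 46 = 190$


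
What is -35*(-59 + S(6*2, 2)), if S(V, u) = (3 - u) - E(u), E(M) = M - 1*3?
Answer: 1995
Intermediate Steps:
E(M) = -3 + M (E(M) = M - 3 = -3 + M)
S(V, u) = 6 - 2*u (S(V, u) = (3 - u) - (-3 + u) = (3 - u) + (3 - u) = 6 - 2*u)
-35*(-59 + S(6*2, 2)) = -35*(-59 + (6 - 2*2)) = -35*(-59 + (6 - 4)) = -35*(-59 + 2) = -35*(-57) = 1995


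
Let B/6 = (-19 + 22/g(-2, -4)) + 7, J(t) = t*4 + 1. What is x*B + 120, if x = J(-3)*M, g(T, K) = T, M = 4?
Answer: 6192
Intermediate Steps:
J(t) = 1 + 4*t (J(t) = 4*t + 1 = 1 + 4*t)
B = -138 (B = 6*((-19 + 22/(-2)) + 7) = 6*((-19 + 22*(-½)) + 7) = 6*((-19 - 11) + 7) = 6*(-30 + 7) = 6*(-23) = -138)
x = -44 (x = (1 + 4*(-3))*4 = (1 - 12)*4 = -11*4 = -44)
x*B + 120 = -44*(-138) + 120 = 6072 + 120 = 6192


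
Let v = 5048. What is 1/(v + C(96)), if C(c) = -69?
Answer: 1/4979 ≈ 0.00020084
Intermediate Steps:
1/(v + C(96)) = 1/(5048 - 69) = 1/4979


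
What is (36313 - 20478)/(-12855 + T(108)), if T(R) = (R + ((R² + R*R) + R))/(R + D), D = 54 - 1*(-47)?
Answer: -3309515/2663151 ≈ -1.2427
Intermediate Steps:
D = 101 (D = 54 + 47 = 101)
T(R) = (2*R + 2*R²)/(101 + R) (T(R) = (R + ((R² + R*R) + R))/(R + 101) = (R + ((R² + R²) + R))/(101 + R) = (R + (2*R² + R))/(101 + R) = (R + (R + 2*R²))/(101 + R) = (2*R + 2*R²)/(101 + R))
(36313 - 20478)/(-12855 + T(108)) = (36313 - 20478)/(-12855 + 2*108*(1 + 108)/(101 + 108)) = 15835/(-12855 + 2*108*109/209) = 15835/(-12855 + 2*108*(1/209)*109) = 15835/(-12855 + 23544/209) = 15835/(-2663151/209) = 15835*(-209/2663151) = -3309515/2663151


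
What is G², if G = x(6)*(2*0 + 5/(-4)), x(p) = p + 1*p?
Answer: 225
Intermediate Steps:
x(p) = 2*p (x(p) = p + p = 2*p)
G = -15 (G = (2*6)*(2*0 + 5/(-4)) = 12*(0 + 5*(-¼)) = 12*(0 - 5/4) = 12*(-5/4) = -15)
G² = (-15)² = 225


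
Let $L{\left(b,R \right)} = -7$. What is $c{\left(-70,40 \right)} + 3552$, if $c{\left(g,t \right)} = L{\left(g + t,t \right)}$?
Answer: $3545$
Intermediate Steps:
$c{\left(g,t \right)} = -7$
$c{\left(-70,40 \right)} + 3552 = -7 + 3552 = 3545$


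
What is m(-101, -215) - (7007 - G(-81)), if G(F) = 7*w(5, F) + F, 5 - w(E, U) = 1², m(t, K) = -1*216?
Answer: -7276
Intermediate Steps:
m(t, K) = -216
w(E, U) = 4 (w(E, U) = 5 - 1*1² = 5 - 1*1 = 5 - 1 = 4)
G(F) = 28 + F (G(F) = 7*4 + F = 28 + F)
m(-101, -215) - (7007 - G(-81)) = -216 - (7007 - (28 - 81)) = -216 - (7007 - 1*(-53)) = -216 - (7007 + 53) = -216 - 1*7060 = -216 - 7060 = -7276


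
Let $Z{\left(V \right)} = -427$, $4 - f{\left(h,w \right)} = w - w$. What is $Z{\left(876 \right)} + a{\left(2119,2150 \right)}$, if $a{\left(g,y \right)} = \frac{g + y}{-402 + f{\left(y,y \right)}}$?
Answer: $- \frac{174215}{398} \approx -437.73$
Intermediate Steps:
$f{\left(h,w \right)} = 4$ ($f{\left(h,w \right)} = 4 - \left(w - w\right) = 4 - 0 = 4 + 0 = 4$)
$a{\left(g,y \right)} = - \frac{g}{398} - \frac{y}{398}$ ($a{\left(g,y \right)} = \frac{g + y}{-402 + 4} = \frac{g + y}{-398} = \left(g + y\right) \left(- \frac{1}{398}\right) = - \frac{g}{398} - \frac{y}{398}$)
$Z{\left(876 \right)} + a{\left(2119,2150 \right)} = -427 - \frac{4269}{398} = - \frac{174215}{398}$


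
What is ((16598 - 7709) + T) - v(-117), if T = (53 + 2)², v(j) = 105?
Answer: 11809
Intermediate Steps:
T = 3025 (T = 55² = 3025)
((16598 - 7709) + T) - v(-117) = ((16598 - 7709) + 3025) - 1*105 = (8889 + 3025) - 105 = 11914 - 105 = 11809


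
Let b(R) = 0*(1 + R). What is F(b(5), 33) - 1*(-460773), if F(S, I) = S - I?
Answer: 460740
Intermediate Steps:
b(R) = 0
F(b(5), 33) - 1*(-460773) = (0 - 1*33) - 1*(-460773) = (0 - 33) + 460773 = -33 + 460773 = 460740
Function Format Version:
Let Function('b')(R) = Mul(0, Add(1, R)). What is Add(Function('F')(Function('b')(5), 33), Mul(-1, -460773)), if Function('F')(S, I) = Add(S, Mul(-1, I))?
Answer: 460740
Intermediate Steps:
Function('b')(R) = 0
Add(Function('F')(Function('b')(5), 33), Mul(-1, -460773)) = Add(Add(0, Mul(-1, 33)), Mul(-1, -460773)) = Add(Add(0, -33), 460773) = Add(-33, 460773) = 460740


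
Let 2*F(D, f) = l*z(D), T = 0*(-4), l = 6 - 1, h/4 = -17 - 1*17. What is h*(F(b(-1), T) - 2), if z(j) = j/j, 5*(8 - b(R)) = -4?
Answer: -68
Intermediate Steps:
b(R) = 44/5 (b(R) = 8 - ⅕*(-4) = 8 + ⅘ = 44/5)
h = -136 (h = 4*(-17 - 1*17) = 4*(-17 - 17) = 4*(-34) = -136)
l = 5
T = 0
z(j) = 1
F(D, f) = 5/2 (F(D, f) = (5*1)/2 = (½)*5 = 5/2)
h*(F(b(-1), T) - 2) = -136*(5/2 - 2) = -136*½ = -68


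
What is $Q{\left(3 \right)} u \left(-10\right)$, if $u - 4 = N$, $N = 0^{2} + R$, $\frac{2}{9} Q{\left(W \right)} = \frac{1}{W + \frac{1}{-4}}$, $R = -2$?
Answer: $- \frac{360}{11} \approx -32.727$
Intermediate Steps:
$Q{\left(W \right)} = \frac{9}{2 \left(- \frac{1}{4} + W\right)}$ ($Q{\left(W \right)} = \frac{9}{2 \left(W + \frac{1}{-4}\right)} = \frac{9}{2 \left(W - \frac{1}{4}\right)} = \frac{9}{2 \left(- \frac{1}{4} + W\right)}$)
$N = -2$ ($N = 0^{2} - 2 = 0 - 2 = -2$)
$u = 2$ ($u = 4 - 2 = 2$)
$Q{\left(3 \right)} u \left(-10\right) = \frac{18}{-1 + 4 \cdot 3} \cdot 2 \left(-10\right) = \frac{18}{-1 + 12} \cdot 2 \left(-10\right) = \frac{18}{11} \cdot 2 \left(-10\right) = \frac{36}{11} \left(-10\right) = - \frac{360}{11}$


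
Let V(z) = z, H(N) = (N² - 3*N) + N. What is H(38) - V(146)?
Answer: 1222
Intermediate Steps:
H(N) = N² - 2*N
H(38) - V(146) = 38*(-2 + 38) - 1*146 = 38*36 - 146 = 1368 - 146 = 1222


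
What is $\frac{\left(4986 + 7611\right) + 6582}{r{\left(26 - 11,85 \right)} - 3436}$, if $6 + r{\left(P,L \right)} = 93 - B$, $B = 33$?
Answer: $- \frac{19179}{3382} \approx -5.6709$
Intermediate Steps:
$r{\left(P,L \right)} = 54$ ($r{\left(P,L \right)} = -6 + \left(93 - 33\right) = -6 + 60 = 54$)
$\frac{\left(4986 + 7611\right) + 6582}{r{\left(26 - 11,85 \right)} - 3436} = \frac{\left(4986 + 7611\right) + 6582}{54 - 3436} = \frac{12597 + 6582}{-3382} = 19179 \left(- \frac{1}{3382}\right) = - \frac{19179}{3382}$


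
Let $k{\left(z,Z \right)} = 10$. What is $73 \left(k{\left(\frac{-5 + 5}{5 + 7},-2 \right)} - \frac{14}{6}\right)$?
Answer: $\frac{1679}{3} \approx 559.67$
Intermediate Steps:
$73 \left(k{\left(\frac{-5 + 5}{5 + 7},-2 \right)} - \frac{14}{6}\right) = 73 \left(10 - \frac{14}{6}\right) = 73 \left(10 - \frac{7}{3}\right) = 73 \cdot \frac{23}{3} = \frac{1679}{3}$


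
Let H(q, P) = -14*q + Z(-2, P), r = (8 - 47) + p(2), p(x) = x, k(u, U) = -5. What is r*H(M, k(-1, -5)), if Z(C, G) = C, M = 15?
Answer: 7844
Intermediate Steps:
r = -37 (r = (8 - 47) + 2 = -39 + 2 = -37)
H(q, P) = -2 - 14*q (H(q, P) = -14*q - 2 = -2 - 14*q)
r*H(M, k(-1, -5)) = -37*(-2 - 14*15) = -37*(-2 - 210) = -37*(-212) = 7844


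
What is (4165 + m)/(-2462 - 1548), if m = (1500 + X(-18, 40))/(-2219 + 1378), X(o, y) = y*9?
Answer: -700181/674482 ≈ -1.0381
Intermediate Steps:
X(o, y) = 9*y
m = -1860/841 (m = (1500 + 9*40)/(-2219 + 1378) = (1500 + 360)/(-841) = 1860*(-1/841) = -1860/841 ≈ -2.2117)
(4165 + m)/(-2462 - 1548) = (4165 - 1860/841)/(-2462 - 1548) = (3500905/841)/(-4010) = (3500905/841)*(-1/4010) = -700181/674482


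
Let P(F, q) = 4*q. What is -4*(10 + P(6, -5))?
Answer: 40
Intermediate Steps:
-4*(10 + P(6, -5)) = -4*(10 + 4*(-5)) = -4*(10 - 20) = -4*(-10) = 40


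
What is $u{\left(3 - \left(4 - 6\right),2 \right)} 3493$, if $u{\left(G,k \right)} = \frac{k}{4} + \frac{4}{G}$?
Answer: $\frac{45409}{10} \approx 4540.9$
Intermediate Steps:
$u{\left(G,k \right)} = \frac{4}{G} + \frac{k}{4}$ ($u{\left(G,k \right)} = k \frac{1}{4} + \frac{4}{G} = \frac{k}{4} + \frac{4}{G} = \frac{4}{G} + \frac{k}{4}$)
$u{\left(3 - \left(4 - 6\right),2 \right)} 3493 = \left(\frac{4}{3 - \left(4 - 6\right)} + \frac{1}{4} \cdot 2\right) 3493 = \left(\frac{4}{3 - \left(4 - 6\right)} + \frac{1}{2}\right) 3493 = \left(\frac{4}{3 - -2} + \frac{1}{2}\right) 3493 = \left(\frac{4}{3 + 2} + \frac{1}{2}\right) 3493 = \left(\frac{4}{5} + \frac{1}{2}\right) 3493 = \frac{13}{10} \cdot 3493 = \frac{45409}{10}$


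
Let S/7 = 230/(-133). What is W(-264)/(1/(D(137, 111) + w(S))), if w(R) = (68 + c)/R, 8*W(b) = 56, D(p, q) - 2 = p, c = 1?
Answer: 9331/10 ≈ 933.10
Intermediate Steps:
S = -230/19 (S = 7*(230/(-133)) = 7*(230*(-1/133)) = 7*(-230/133) = -230/19 ≈ -12.105)
D(p, q) = 2 + p
W(b) = 7 (W(b) = (1/8)*56 = 7)
w(R) = 69/R (w(R) = (68 + 1)/R = 69/R)
W(-264)/(1/(D(137, 111) + w(S))) = 7/(1/((2 + 137) + 69/(-230/19))) = 7/(1/(139 + 69*(-19/230))) = 7/(1/(139 - 57/10)) = 7/(1/(1333/10)) = 7/(10/1333) = 7*(1333/10) = 9331/10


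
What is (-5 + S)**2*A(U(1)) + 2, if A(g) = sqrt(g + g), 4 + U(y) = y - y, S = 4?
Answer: 2 + 2*I*sqrt(2) ≈ 2.0 + 2.8284*I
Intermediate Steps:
U(y) = -4 (U(y) = -4 + (y - y) = -4 + 0 = -4)
A(g) = sqrt(2)*sqrt(g) (A(g) = sqrt(2*g) = sqrt(2)*sqrt(g))
(-5 + S)**2*A(U(1)) + 2 = (-5 + 4)**2*(sqrt(2)*sqrt(-4)) + 2 = (-1)**2*(sqrt(2)*(2*I)) + 2 = 1*(2*I*sqrt(2)) + 2 = 2*I*sqrt(2) + 2 = 2 + 2*I*sqrt(2)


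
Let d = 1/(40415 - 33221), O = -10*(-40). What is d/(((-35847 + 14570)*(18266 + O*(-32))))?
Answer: -1/836662789908 ≈ -1.1952e-12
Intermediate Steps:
O = 400
d = 1/7194 ≈ 0.00013900
d/(((-35847 + 14570)*(18266 + O*(-32)))) = 1/(7194*(((-35847 + 14570)*(18266 + 400*(-32))))) = 1/(7194*((-21277*(18266 - 12800)))) = 1/(7194*((-21277*5466))) = (1/7194)/(-116300082) = (1/7194)*(-1/116300082) = -1/836662789908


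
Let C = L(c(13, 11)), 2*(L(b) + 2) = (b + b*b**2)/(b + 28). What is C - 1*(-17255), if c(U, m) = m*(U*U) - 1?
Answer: 3239600443/1886 ≈ 1.7177e+6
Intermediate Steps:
c(U, m) = -1 + m*U**2 (c(U, m) = m*U**2 - 1 = -1 + m*U**2)
L(b) = -2 + (b + b**3)/(2*(28 + b)) (L(b) = -2 + ((b + b*b**2)/(b + 28))/2 = -2 + ((b + b**3)/(28 + b))/2 = -2 + (b + b**3)/(2*(28 + b)))
C = 3207057513/1886 (C = (-112 + (-1 + 11*13**2)**3 - 3*(-1 + 11*13**2))/(2*(28 + (-1 + 11*13**2))) = (-112 + (-1 + 11*169)**3 - 3*(-1 + 11*169))/(2*(28 + (-1 + 11*169))) = (-112 + (-1 + 1859)**3 - 3*(-1 + 1859))/(2*(28 + (-1 + 1859))) = (-112 + 1858**3 - 3*1858)/(2*(28 + 1858)) = (1/2)*(-112 + 6414120712 - 5574)/1886 = (1/2)*(1/1886)*6414115026 = 3207057513/1886 ≈ 1.7005e+6)
C - 1*(-17255) = 3207057513/1886 - 1*(-17255) = 3207057513/1886 + 17255 = 3239600443/1886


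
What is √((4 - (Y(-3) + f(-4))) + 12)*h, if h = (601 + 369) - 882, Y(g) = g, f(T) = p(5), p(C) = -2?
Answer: 88*√21 ≈ 403.27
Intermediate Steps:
f(T) = -2
h = 88 (h = 970 - 882 = 88)
√((4 - (Y(-3) + f(-4))) + 12)*h = √((4 - (-3 - 2)) + 12)*88 = √((4 - 1*(-5)) + 12)*88 = √((4 + 5) + 12)*88 = √(9 + 12)*88 = √21*88 = 88*√21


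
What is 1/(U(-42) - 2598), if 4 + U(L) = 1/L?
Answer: -42/109285 ≈ -0.00038432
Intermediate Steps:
U(L) = -4 + 1/L
1/(U(-42) - 2598) = 1/((-4 + 1/(-42)) - 2598) = 1/((-4 - 1/42) - 2598) = 1/(-169/42 - 2598) = 1/(-109285/42) = -42/109285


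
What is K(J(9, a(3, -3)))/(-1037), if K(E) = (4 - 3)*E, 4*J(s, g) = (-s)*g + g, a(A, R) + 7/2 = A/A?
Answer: -5/1037 ≈ -0.0048216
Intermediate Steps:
a(A, R) = -5/2 (a(A, R) = -7/2 + A/A = -7/2 + 1 = -5/2)
J(s, g) = g/4 - g*s/4 (J(s, g) = ((-s)*g + g)/4 = (-g*s + g)/4 = (g - g*s)/4 = g/4 - g*s/4)
K(E) = E (K(E) = 1*E = E)
K(J(9, a(3, -3)))/(-1037) = ((¼)*(-5/2)*(1 - 1*9))/(-1037) = ((¼)*(-5/2)*(1 - 9))*(-1/1037) = ((¼)*(-5/2)*(-8))*(-1/1037) = 5*(-1/1037) = -5/1037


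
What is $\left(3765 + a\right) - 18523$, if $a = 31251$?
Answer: $16493$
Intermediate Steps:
$\left(3765 + a\right) - 18523 = \left(3765 + 31251\right) - 18523 = 35016 - 18523 = 16493$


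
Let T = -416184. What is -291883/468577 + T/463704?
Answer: -13765065200/9053376217 ≈ -1.5204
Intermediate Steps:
-291883/468577 + T/463704 = -291883/468577 - 416184/463704 = -291883*1/468577 - 416184*1/463704 = -291883/468577 - 17341/19321 = -13765065200/9053376217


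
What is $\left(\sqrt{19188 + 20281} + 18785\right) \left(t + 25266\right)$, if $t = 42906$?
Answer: $1280611020 + 68172 \sqrt{39469} \approx 1.2942 \cdot 10^{9}$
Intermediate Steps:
$\left(\sqrt{19188 + 20281} + 18785\right) \left(t + 25266\right) = \left(\sqrt{19188 + 20281} + 18785\right) \left(42906 + 25266\right) = \left(\sqrt{39469} + 18785\right) 68172 = \left(18785 + \sqrt{39469}\right) 68172 = 1280611020 + 68172 \sqrt{39469}$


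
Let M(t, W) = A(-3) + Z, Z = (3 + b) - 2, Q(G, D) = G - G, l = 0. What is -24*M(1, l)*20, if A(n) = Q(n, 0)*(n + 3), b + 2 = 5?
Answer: -1920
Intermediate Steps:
b = 3 (b = -2 + 5 = 3)
Q(G, D) = 0
Z = 4 (Z = (3 + 3) - 2 = 6 - 2 = 4)
A(n) = 0 (A(n) = 0*(n + 3) = 0*(3 + n) = 0)
M(t, W) = 4 (M(t, W) = 0 + 4 = 4)
-24*M(1, l)*20 = -24*4*20 = -96*20 = -1920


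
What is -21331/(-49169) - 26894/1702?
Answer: -643022862/41842819 ≈ -15.368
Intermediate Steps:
-21331/(-49169) - 26894/1702 = -21331*(-1/49169) - 26894*1/1702 = 21331/49169 - 13447/851 = -643022862/41842819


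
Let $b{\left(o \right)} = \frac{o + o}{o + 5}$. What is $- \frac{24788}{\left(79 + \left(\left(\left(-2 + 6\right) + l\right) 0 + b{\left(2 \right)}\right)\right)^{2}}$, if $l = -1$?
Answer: $- \frac{1214612}{310249} \approx -3.915$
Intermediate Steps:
$b{\left(o \right)} = \frac{2 o}{5 + o}$
$- \frac{24788}{\left(79 + \left(\left(\left(-2 + 6\right) + l\right) 0 + b{\left(2 \right)}\right)\right)^{2}} = - \frac{24788}{\left(79 + \left(\left(\left(-2 + 6\right) - 1\right) 0 + 2 \cdot 2 \frac{1}{5 + 2}\right)\right)^{2}} = - \frac{24788}{\left(79 + \left(\left(4 - 1\right) 0 + 2 \cdot 2 \cdot \frac{1}{7}\right)\right)^{2}} = - \frac{24788}{\left(79 + \left(3 \cdot 0 + 2 \cdot 2 \cdot \frac{1}{7}\right)\right)^{2}} = - \frac{24788}{\left(79 + \left(0 + \frac{4}{7}\right)\right)^{2}} = - \frac{24788}{\left(79 + \frac{4}{7}\right)^{2}} = - \frac{24788}{\left(\frac{557}{7}\right)^{2}} = - \frac{24788}{\frac{310249}{49}} = \left(-24788\right) \frac{49}{310249} = - \frac{1214612}{310249}$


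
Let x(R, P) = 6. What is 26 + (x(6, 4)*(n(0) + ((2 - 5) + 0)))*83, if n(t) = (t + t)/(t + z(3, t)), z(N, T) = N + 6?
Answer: -1468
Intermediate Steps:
z(N, T) = 6 + N
n(t) = 2*t/(9 + t) (n(t) = (t + t)/(t + (6 + 3)) = (2*t)/(t + 9) = (2*t)/(9 + t) = 2*t/(9 + t))
26 + (x(6, 4)*(n(0) + ((2 - 5) + 0)))*83 = 26 + (6*(2*0/(9 + 0) + ((2 - 5) + 0)))*83 = 26 + (6*(2*0/9 + (-3 + 0)))*83 = 26 + (6*(2*0*(1/9) - 3))*83 = 26 + (6*(0 - 3))*83 = 26 + (6*(-3))*83 = 26 - 18*83 = 26 - 1494 = -1468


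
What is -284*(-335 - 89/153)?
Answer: 14581696/153 ≈ 95305.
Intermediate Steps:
-284*(-335 - 89/153) = -284*(-51344/153) = 14581696/153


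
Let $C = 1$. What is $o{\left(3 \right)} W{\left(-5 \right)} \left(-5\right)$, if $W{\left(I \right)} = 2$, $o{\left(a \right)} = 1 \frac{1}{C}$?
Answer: $-10$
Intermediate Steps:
$o{\left(a \right)} = 1$ ($o{\left(a \right)} = 1 \cdot 1^{-1} = 1 \cdot 1 = 1$)
$o{\left(3 \right)} W{\left(-5 \right)} \left(-5\right) = 1 \cdot 2 \left(-5\right) = 2 \left(-5\right) = -10$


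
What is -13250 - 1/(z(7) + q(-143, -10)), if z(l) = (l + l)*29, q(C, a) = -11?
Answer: -5233751/395 ≈ -13250.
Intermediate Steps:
z(l) = 58*l (z(l) = (2*l)*29 = 58*l)
-13250 - 1/(z(7) + q(-143, -10)) = -13250 - 1/(58*7 - 11) = -13250 - 1/(406 - 11) = -13250 - 1/395 = -5233751/395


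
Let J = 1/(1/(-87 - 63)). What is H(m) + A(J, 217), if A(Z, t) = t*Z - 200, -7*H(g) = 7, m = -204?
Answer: -32751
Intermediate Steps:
H(g) = -1 (H(g) = -⅐*7 = -1)
J = -150 (J = 1/(1/(-150)) = 1/(-1/150) = -150)
A(Z, t) = -200 + Z*t (A(Z, t) = Z*t - 200 = -200 + Z*t)
H(m) + A(J, 217) = -1 + (-200 - 150*217) = -1 + (-200 - 32550) = -1 - 32750 = -32751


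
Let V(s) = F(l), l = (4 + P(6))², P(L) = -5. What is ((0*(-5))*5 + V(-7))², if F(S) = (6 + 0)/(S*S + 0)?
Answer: 36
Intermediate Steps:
l = 1 (l = (4 - 5)² = (-1)² = 1)
F(S) = 6/S² (F(S) = 6/(S² + 0) = 6/(S²) = 6/S²)
V(s) = 6 (V(s) = 6/1² = 6*1 = 6)
((0*(-5))*5 + V(-7))² = ((0*(-5))*5 + 6)² = (0*5 + 6)² = (0 + 6)² = 6² = 36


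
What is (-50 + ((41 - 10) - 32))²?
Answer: 2601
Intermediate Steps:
(-50 + ((41 - 10) - 32))² = (-50 + (31 - 32))² = (-50 - 1)² = (-51)² = 2601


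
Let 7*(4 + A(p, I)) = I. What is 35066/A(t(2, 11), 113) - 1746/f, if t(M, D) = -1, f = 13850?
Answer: 339950029/117725 ≈ 2887.7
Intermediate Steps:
A(p, I) = -4 + I/7
35066/A(t(2, 11), 113) - 1746/f = 35066/(-4 + (⅐)*113) - 1746/13850 = 35066/(-4 + 113/7) - 1746*1/13850 = 35066/(85/7) - 873/6925 = 35066*(7/85) - 873/6925 = 245462/85 - 873/6925 = 339950029/117725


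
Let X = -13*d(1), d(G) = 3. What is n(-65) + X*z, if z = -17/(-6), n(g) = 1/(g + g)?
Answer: -7183/65 ≈ -110.51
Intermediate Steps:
n(g) = 1/(2*g)
X = -39 (X = -13*3 = -39)
z = 17/6 (z = -17*(-1/6) = 17/6 ≈ 2.8333)
n(-65) + X*z = (1/2)/(-65) - 39*17/6 = (1/2)*(-1/65) - 221/2 = -1/130 - 221/2 = -7183/65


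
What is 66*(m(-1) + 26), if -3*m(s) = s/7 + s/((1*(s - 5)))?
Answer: 36025/21 ≈ 1715.5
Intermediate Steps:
m(s) = -s/21 - s/(3*(-5 + s)) (m(s) = -(s/7 + s/((1*(s - 5))))/3 = -(s*(⅐) + s/((1*(-5 + s))))/3 = -(s/7 + s/(-5 + s))/3 = -s/21 - s/(3*(-5 + s)))
66*(m(-1) + 26) = 66*(-1*(-1)*(2 - 1)/(-105 + 21*(-1)) + 26) = 66*(-1*(-1)*1/(-105 - 21) + 26) = 66*(-1*(-1)*1/(-126) + 26) = 66*(-1*(-1)*(-1/126)*1 + 26) = 66*(-1/126 + 26) = 66*(3275/126) = 36025/21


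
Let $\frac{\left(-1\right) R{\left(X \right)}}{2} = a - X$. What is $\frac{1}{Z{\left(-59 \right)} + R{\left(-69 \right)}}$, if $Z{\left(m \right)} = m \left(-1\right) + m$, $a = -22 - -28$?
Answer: $- \frac{1}{150} \approx -0.0066667$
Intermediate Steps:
$a = 6$ ($a = -22 + 28 = 6$)
$Z{\left(m \right)} = 0$ ($Z{\left(m \right)} = - m + m = 0$)
$R{\left(X \right)} = -12 + 2 X$ ($R{\left(X \right)} = - 2 \left(6 - X\right) = -12 + 2 X$)
$\frac{1}{Z{\left(-59 \right)} + R{\left(-69 \right)}} = \frac{1}{0 + \left(-12 + 2 \left(-69\right)\right)} = \frac{1}{0 - 150} = \frac{1}{-150} = - \frac{1}{150}$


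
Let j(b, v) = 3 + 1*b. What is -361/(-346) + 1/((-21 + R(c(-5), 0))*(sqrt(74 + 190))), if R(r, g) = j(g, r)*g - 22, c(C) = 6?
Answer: 361/346 - sqrt(66)/5676 ≈ 1.0419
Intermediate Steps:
j(b, v) = 3 + b
R(r, g) = -22 + g*(3 + g) (R(r, g) = (3 + g)*g - 22 = g*(3 + g) - 22 = -22 + g*(3 + g))
-361/(-346) + 1/((-21 + R(c(-5), 0))*(sqrt(74 + 190))) = -361/(-346) + 1/((-21 + (-22 + 0*(3 + 0)))*(sqrt(74 + 190))) = -361*(-1/346) + 1/((-21 + (-22 + 0*3))*(sqrt(264))) = 361/346 + 1/((-21 + (-22 + 0))*((2*sqrt(66)))) = 361/346 + (sqrt(66)/132)/(-21 - 22) = 361/346 + (sqrt(66)/132)/(-43) = 361/346 - sqrt(66)/5676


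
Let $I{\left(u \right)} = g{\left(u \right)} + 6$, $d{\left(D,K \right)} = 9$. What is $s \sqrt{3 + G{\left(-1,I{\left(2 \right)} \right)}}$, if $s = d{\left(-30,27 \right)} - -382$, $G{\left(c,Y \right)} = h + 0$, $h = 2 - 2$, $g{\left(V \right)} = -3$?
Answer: $391 \sqrt{3} \approx 677.23$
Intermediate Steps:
$h = 0$ ($h = 2 - 2 = 0$)
$I{\left(u \right)} = 3$ ($I{\left(u \right)} = -3 + 6 = 3$)
$G{\left(c,Y \right)} = 0$ ($G{\left(c,Y \right)} = 0 + 0 = 0$)
$s = 391$ ($s = 9 - -382 = 9 + 382 = 391$)
$s \sqrt{3 + G{\left(-1,I{\left(2 \right)} \right)}} = 391 \sqrt{3 + 0} = 391 \sqrt{3}$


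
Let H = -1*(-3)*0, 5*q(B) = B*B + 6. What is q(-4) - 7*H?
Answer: 22/5 ≈ 4.4000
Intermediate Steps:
q(B) = 6/5 + B²/5 (q(B) = (B*B + 6)/5 = (B² + 6)/5 = (6 + B²)/5 = 6/5 + B²/5)
H = 0 (H = 3*0 = 0)
q(-4) - 7*H = (6/5 + (⅕)*(-4)²) - 7*0 = (6/5 + (⅕)*16) + 0 = (6/5 + 16/5) + 0 = 22/5 + 0 = 22/5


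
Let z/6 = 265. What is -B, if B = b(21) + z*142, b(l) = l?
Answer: -225801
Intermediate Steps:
z = 1590 (z = 6*265 = 1590)
B = 225801 (B = 21 + 1590*142 = 21 + 225780 = 225801)
-B = -1*225801 = -225801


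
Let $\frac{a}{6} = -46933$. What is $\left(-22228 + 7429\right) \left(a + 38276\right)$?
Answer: $3600922278$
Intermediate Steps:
$a = -281598$ ($a = 6 \left(-46933\right) = -281598$)
$\left(-22228 + 7429\right) \left(a + 38276\right) = \left(-22228 + 7429\right) \left(-281598 + 38276\right) = \left(-14799\right) \left(-243322\right) = 3600922278$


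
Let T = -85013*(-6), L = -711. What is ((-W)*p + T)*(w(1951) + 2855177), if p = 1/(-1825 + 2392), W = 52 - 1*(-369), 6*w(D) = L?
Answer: 235920666366455/162 ≈ 1.4563e+12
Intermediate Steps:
w(D) = -237/2 (w(D) = (⅙)*(-711) = -237/2)
T = 510078
W = 421 (W = 52 + 369 = 421)
p = 1/567 ≈ 0.0017637
((-W)*p + T)*(w(1951) + 2855177) = (-1*421*(1/567) + 510078)*(-237/2 + 2855177) = (-421*1/567 + 510078)*(5710117/2) = (-421/567 + 510078)*(5710117/2) = (289213805/567)*(5710117/2) = 235920666366455/162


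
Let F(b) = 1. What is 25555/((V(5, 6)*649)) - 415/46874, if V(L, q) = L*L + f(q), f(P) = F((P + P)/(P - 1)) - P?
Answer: 119247837/60842452 ≈ 1.9599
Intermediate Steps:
f(P) = 1 - P
V(L, q) = 1 + L² - q (V(L, q) = L*L + (1 - q) = L² + (1 - q) = 1 + L² - q)
25555/((V(5, 6)*649)) - 415/46874 = 25555/(((1 + 5² - 1*6)*649)) - 415/46874 = 25555/(((1 + 25 - 6)*649)) - 415*1/46874 = 25555/((20*649)) - 415/46874 = 25555/12980 - 415/46874 = 25555*(1/12980) - 415/46874 = 5111/2596 - 415/46874 = 119247837/60842452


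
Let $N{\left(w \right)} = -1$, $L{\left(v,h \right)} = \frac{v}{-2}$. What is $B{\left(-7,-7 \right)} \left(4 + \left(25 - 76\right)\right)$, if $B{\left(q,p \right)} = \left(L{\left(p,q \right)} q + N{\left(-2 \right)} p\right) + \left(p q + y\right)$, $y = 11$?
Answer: $- \frac{3995}{2} \approx -1997.5$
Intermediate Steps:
$L{\left(v,h \right)} = - \frac{v}{2}$ ($L{\left(v,h \right)} = v \left(- \frac{1}{2}\right) = - \frac{v}{2}$)
$B{\left(q,p \right)} = 11 - p + \frac{p q}{2}$ ($B{\left(q,p \right)} = \left(- \frac{p}{2} q - p\right) + \left(p q + 11\right) = \left(- \frac{p q}{2} - p\right) + \left(11 + p q\right) = \left(- p - \frac{p q}{2}\right) + \left(11 + p q\right) = 11 - p + \frac{p q}{2}$)
$B{\left(-7,-7 \right)} \left(4 + \left(25 - 76\right)\right) = \left(11 - -7 + \frac{1}{2} \left(-7\right) \left(-7\right)\right) \left(4 + \left(25 - 76\right)\right) = \left(11 + 7 + \frac{49}{2}\right) \left(4 + \left(25 - 76\right)\right) = \frac{85 \left(4 - 51\right)}{2} = \frac{85}{2} \left(-47\right) = - \frac{3995}{2}$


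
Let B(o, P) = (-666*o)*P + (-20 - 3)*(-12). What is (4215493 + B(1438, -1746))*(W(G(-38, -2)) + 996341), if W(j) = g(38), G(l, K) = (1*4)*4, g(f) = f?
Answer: 1670303786974123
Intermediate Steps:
B(o, P) = 276 - 666*P*o (B(o, P) = -666*P*o - 23*(-12) = -666*P*o + 276 = 276 - 666*P*o)
G(l, K) = 16 (G(l, K) = 4*4 = 16)
W(j) = 38
(4215493 + B(1438, -1746))*(W(G(-38, -2)) + 996341) = (4215493 + (276 - 666*(-1746)*1438))*(38 + 996341) = (4215493 + (276 + 1672158168))*996379 = (4215493 + 1672158444)*996379 = 1676373937*996379 = 1670303786974123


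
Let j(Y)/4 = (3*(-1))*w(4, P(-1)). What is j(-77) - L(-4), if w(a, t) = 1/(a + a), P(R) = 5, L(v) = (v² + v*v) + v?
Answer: -59/2 ≈ -29.500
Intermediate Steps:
L(v) = v + 2*v² (L(v) = (v² + v²) + v = 2*v² + v = v + 2*v²)
w(a, t) = 1/(2*a)
j(Y) = -3/2 (j(Y) = 4*((3*(-1))*((½)/4)) = 4*(-3/(2*4)) = 4*(-3*⅛) = 4*(-3/8) = -3/2)
j(-77) - L(-4) = -3/2 - (-4)*(1 + 2*(-4)) = -3/2 - (-4)*(1 - 8) = -3/2 - (-4)*(-7) = -3/2 - 1*28 = -3/2 - 28 = -59/2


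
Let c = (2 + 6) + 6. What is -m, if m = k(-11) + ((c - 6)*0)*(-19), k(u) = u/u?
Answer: -1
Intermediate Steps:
k(u) = 1
c = 14 (c = 8 + 6 = 14)
m = 1 (m = 1 + ((14 - 6)*0)*(-19) = 1 + (8*0)*(-19) = 1 + 0*(-19) = 1 + 0 = 1)
-m = -1*1 = -1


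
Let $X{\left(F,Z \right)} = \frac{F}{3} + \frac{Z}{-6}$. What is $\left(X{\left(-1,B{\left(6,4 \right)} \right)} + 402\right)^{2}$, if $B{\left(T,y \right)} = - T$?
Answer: $\frac{1459264}{9} \approx 1.6214 \cdot 10^{5}$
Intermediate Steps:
$X{\left(F,Z \right)} = - \frac{Z}{6} + \frac{F}{3}$ ($X{\left(F,Z \right)} = F \frac{1}{3} + Z \left(- \frac{1}{6}\right) = \frac{F}{3} - \frac{Z}{6} = - \frac{Z}{6} + \frac{F}{3}$)
$\left(X{\left(-1,B{\left(6,4 \right)} \right)} + 402\right)^{2} = \left(\left(- \frac{\left(-1\right) 6}{6} + \frac{1}{3} \left(-1\right)\right) + 402\right)^{2} = \left(\left(\left(- \frac{1}{6}\right) \left(-6\right) - \frac{1}{3}\right) + 402\right)^{2} = \left(\left(1 - \frac{1}{3}\right) + 402\right)^{2} = \left(\frac{2}{3} + 402\right)^{2} = \left(\frac{1208}{3}\right)^{2} = \frac{1459264}{9}$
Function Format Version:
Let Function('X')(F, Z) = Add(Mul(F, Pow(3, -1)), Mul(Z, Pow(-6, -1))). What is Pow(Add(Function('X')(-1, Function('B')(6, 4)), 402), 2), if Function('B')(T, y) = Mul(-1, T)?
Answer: Rational(1459264, 9) ≈ 1.6214e+5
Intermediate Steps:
Function('X')(F, Z) = Add(Mul(Rational(-1, 6), Z), Mul(Rational(1, 3), F)) (Function('X')(F, Z) = Add(Mul(F, Rational(1, 3)), Mul(Z, Rational(-1, 6))) = Add(Mul(Rational(1, 3), F), Mul(Rational(-1, 6), Z)) = Add(Mul(Rational(-1, 6), Z), Mul(Rational(1, 3), F)))
Pow(Add(Function('X')(-1, Function('B')(6, 4)), 402), 2) = Pow(Add(Add(Mul(Rational(-1, 6), Mul(-1, 6)), Mul(Rational(1, 3), -1)), 402), 2) = Pow(Add(Add(Mul(Rational(-1, 6), -6), Rational(-1, 3)), 402), 2) = Pow(Add(Add(1, Rational(-1, 3)), 402), 2) = Pow(Add(Rational(2, 3), 402), 2) = Pow(Rational(1208, 3), 2) = Rational(1459264, 9)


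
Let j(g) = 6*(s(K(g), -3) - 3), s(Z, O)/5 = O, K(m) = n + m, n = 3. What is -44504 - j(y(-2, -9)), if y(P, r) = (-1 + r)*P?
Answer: -44396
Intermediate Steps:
K(m) = 3 + m
s(Z, O) = 5*O
y(P, r) = P*(-1 + r)
j(g) = -108 (j(g) = 6*(5*(-3) - 3) = 6*(-15 - 3) = 6*(-18) = -108)
-44504 - j(y(-2, -9)) = -44504 - 1*(-108) = -44504 + 108 = -44396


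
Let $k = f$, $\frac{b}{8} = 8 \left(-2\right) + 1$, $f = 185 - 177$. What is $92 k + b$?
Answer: $616$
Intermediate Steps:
$f = 8$
$b = -120$ ($b = 8 \left(8 \left(-2\right) + 1\right) = 8 \left(-16 + 1\right) = 8 \left(-15\right) = -120$)
$k = 8$
$92 k + b = 92 \cdot 8 - 120 = 736 - 120 = 616$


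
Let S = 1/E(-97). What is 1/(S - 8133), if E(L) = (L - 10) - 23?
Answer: -130/1057291 ≈ -0.00012296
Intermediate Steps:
E(L) = -33 + L (E(L) = (-10 + L) - 23 = -33 + L)
S = -1/130 (S = 1/(-33 - 97) = 1/(-130) = -1/130 ≈ -0.0076923)
1/(S - 8133) = 1/(-1/130 - 8133) = 1/(-1057291/130) = -130/1057291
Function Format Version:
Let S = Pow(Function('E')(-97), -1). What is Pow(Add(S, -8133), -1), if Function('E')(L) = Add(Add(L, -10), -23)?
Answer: Rational(-130, 1057291) ≈ -0.00012296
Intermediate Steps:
Function('E')(L) = Add(-33, L) (Function('E')(L) = Add(Add(-10, L), -23) = Add(-33, L))
S = Rational(-1, 130) (S = Pow(Add(-33, -97), -1) = Pow(-130, -1) = Rational(-1, 130) ≈ -0.0076923)
Pow(Add(S, -8133), -1) = Pow(Add(Rational(-1, 130), -8133), -1) = Pow(Rational(-1057291, 130), -1) = Rational(-130, 1057291)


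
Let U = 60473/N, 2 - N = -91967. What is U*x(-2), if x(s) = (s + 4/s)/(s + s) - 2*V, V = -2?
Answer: 302365/91969 ≈ 3.2877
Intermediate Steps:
N = 91969 (N = 2 - 1*(-91967) = 2 + 91967 = 91969)
x(s) = 4 + (s + 4/s)/(2*s) (x(s) = (s + 4/s)/(s + s) - 2*(-2) = (s + 4/s)/((2*s)) + 4 = (s + 4/s)*(1/(2*s)) + 4 = (s + 4/s)/(2*s) + 4 = 4 + (s + 4/s)/(2*s))
U = 60473/91969 ≈ 0.65754
U*x(-2) = 60473*(9/2 + 2/(-2)²)/91969 = 60473*(9/2 + 2*(¼))/91969 = 60473*(9/2 + ½)/91969 = (60473/91969)*5 = 302365/91969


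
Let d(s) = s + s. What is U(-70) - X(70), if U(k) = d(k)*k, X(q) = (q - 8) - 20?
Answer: 9758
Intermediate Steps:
X(q) = -28 + q (X(q) = (-8 + q) - 20 = -28 + q)
d(s) = 2*s
U(k) = 2*k**2 (U(k) = (2*k)*k = 2*k**2)
U(-70) - X(70) = 2*(-70)**2 - (-28 + 70) = 2*4900 - 1*42 = 9800 - 42 = 9758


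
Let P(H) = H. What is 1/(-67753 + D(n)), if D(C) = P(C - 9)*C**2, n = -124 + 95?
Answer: -1/99711 ≈ -1.0029e-5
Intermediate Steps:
n = -29
D(C) = C**2*(-9 + C) (D(C) = (C - 9)*C**2 = (-9 + C)*C**2 = C**2*(-9 + C))
1/(-67753 + D(n)) = 1/(-67753 + (-29)**2*(-9 - 29)) = 1/(-67753 + 841*(-38)) = 1/(-67753 - 31958) = 1/(-99711) = -1/99711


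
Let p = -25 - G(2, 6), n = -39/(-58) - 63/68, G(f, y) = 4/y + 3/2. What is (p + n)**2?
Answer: 26315652841/34999056 ≈ 751.90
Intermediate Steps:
G(f, y) = 3/2 + 4/y (G(f, y) = 4/y + 3*(1/2) = 4/y + 3/2 = 3/2 + 4/y)
n = -501/1972 (n = -39*(-1/58) - 63*1/68 = 39/58 - 63/68 = -501/1972 ≈ -0.25406)
p = -163/6 (p = -25 - (3/2 + 4/6) = -25 - (3/2 + 4*(1/6)) = -25 - (3/2 + 2/3) = -25 - 1*13/6 = -25 - 13/6 = -163/6 ≈ -27.167)
(p + n)**2 = (-163/6 - 501/1972)**2 = (-162221/5916)**2 = 26315652841/34999056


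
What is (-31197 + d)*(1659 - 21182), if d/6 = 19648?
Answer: -1692468393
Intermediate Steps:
d = 117888 (d = 6*19648 = 117888)
(-31197 + d)*(1659 - 21182) = (-31197 + 117888)*(1659 - 21182) = 86691*(-19523) = -1692468393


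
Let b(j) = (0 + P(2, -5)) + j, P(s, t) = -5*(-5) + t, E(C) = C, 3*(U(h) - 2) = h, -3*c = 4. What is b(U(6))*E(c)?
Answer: -32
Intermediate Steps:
c = -4/3 (c = -⅓*4 = -4/3 ≈ -1.3333)
U(h) = 2 + h/3
P(s, t) = 25 + t
b(j) = 20 + j (b(j) = (0 + (25 - 5)) + j = (0 + 20) + j = 20 + j)
b(U(6))*E(c) = (20 + (2 + (⅓)*6))*(-4/3) = (20 + (2 + 2))*(-4/3) = (20 + 4)*(-4/3) = 24*(-4/3) = -32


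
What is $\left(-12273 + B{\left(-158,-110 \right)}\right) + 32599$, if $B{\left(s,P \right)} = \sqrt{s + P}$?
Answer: $20326 + 2 i \sqrt{67} \approx 20326.0 + 16.371 i$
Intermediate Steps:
$B{\left(s,P \right)} = \sqrt{P + s}$
$\left(-12273 + B{\left(-158,-110 \right)}\right) + 32599 = \left(-12273 + \sqrt{-110 - 158}\right) + 32599 = \left(-12273 + \sqrt{-268}\right) + 32599 = \left(-12273 + 2 i \sqrt{67}\right) + 32599 = 20326 + 2 i \sqrt{67}$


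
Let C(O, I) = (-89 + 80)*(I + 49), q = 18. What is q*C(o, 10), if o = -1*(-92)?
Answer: -9558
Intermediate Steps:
o = 92
C(O, I) = -441 - 9*I (C(O, I) = -9*(49 + I) = -441 - 9*I)
q*C(o, 10) = 18*(-441 - 9*10) = 18*(-441 - 90) = 18*(-531) = -9558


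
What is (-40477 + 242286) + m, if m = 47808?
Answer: 249617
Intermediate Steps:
(-40477 + 242286) + m = (-40477 + 242286) + 47808 = 201809 + 47808 = 249617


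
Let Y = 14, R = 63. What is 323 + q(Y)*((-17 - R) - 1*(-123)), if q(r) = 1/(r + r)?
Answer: 9087/28 ≈ 324.54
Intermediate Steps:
q(r) = 1/(2*r)
323 + q(Y)*((-17 - R) - 1*(-123)) = 323 + ((½)/14)*((-17 - 1*63) - 1*(-123)) = 323 + ((½)*(1/14))*((-17 - 63) + 123) = 323 + (-80 + 123)/28 = 323 + (1/28)*43 = 323 + 43/28 = 9087/28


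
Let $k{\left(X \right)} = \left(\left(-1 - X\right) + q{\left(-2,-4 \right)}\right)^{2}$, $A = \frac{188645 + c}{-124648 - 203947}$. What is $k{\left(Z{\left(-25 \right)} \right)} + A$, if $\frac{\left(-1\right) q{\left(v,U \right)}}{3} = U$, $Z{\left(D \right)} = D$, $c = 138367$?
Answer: $\frac{425532108}{328595} \approx 1295.0$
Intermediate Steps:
$A = - \frac{327012}{328595}$ ($A = \frac{188645 + 138367}{-124648 - 203947} = \frac{327012}{-328595} = 327012 \left(- \frac{1}{328595}\right) = - \frac{327012}{328595} \approx -0.99518$)
$q{\left(v,U \right)} = - 3 U$
$k{\left(X \right)} = \left(11 - X\right)^{2}$ ($k{\left(X \right)} = \left(\left(-1 - X\right) - -12\right)^{2} = \left(\left(-1 - X\right) + 12\right)^{2} = \left(11 - X\right)^{2}$)
$k{\left(Z{\left(-25 \right)} \right)} + A = \left(-11 - 25\right)^{2} - \frac{327012}{328595} = \left(-36\right)^{2} - \frac{327012}{328595} = 1296 - \frac{327012}{328595} = \frac{425532108}{328595}$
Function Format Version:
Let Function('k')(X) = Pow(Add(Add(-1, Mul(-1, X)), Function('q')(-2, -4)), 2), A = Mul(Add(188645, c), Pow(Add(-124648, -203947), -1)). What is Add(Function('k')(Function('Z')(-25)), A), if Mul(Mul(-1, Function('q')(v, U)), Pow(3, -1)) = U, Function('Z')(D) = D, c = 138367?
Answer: Rational(425532108, 328595) ≈ 1295.0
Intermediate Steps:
A = Rational(-327012, 328595) (A = Mul(Add(188645, 138367), Pow(Add(-124648, -203947), -1)) = Mul(327012, Pow(-328595, -1)) = Mul(327012, Rational(-1, 328595)) = Rational(-327012, 328595) ≈ -0.99518)
Function('q')(v, U) = Mul(-3, U)
Function('k')(X) = Pow(Add(11, Mul(-1, X)), 2) (Function('k')(X) = Pow(Add(Add(-1, Mul(-1, X)), Mul(-3, -4)), 2) = Pow(Add(Add(-1, Mul(-1, X)), 12), 2) = Pow(Add(11, Mul(-1, X)), 2))
Add(Function('k')(Function('Z')(-25)), A) = Add(Pow(Add(-11, -25), 2), Rational(-327012, 328595)) = Add(Pow(-36, 2), Rational(-327012, 328595)) = Add(1296, Rational(-327012, 328595)) = Rational(425532108, 328595)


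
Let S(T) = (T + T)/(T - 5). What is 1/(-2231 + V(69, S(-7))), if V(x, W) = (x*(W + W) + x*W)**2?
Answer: 4/224365 ≈ 1.7828e-5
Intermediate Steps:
S(T) = 2*T/(-5 + T) (S(T) = (2*T)/(-5 + T) = 2*T/(-5 + T))
V(x, W) = 9*W**2*x**2 (V(x, W) = (x*(2*W) + W*x)**2 = (2*W*x + W*x)**2 = (3*W*x)**2 = 9*W**2*x**2)
1/(-2231 + V(69, S(-7))) = 1/(-2231 + 9*(2*(-7)/(-5 - 7))**2*69**2) = 1/(-2231 + 9*(2*(-7)/(-12))**2*4761) = 1/(-2231 + 9*(2*(-7)*(-1/12))**2*4761) = 1/(-2231 + 9*(7/6)**2*4761) = 1/(-2231 + 9*(49/36)*4761) = 1/(-2231 + 233289/4) = 1/(224365/4) = 4/224365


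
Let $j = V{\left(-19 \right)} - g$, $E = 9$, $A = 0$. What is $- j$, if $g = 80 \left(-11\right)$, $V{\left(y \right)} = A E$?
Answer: $-880$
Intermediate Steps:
$V{\left(y \right)} = 0$ ($V{\left(y \right)} = 0 \cdot 9 = 0$)
$g = -880$
$j = 880$ ($j = 0 - -880 = 0 + 880 = 880$)
$- j = \left(-1\right) 880 = -880$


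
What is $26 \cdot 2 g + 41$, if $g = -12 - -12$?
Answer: $41$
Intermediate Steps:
$g = 0$ ($g = -12 + 12 = 0$)
$26 \cdot 2 g + 41 = 26 \cdot 2 \cdot 0 + 41 = 52 \cdot 0 + 41 = 0 + 41 = 41$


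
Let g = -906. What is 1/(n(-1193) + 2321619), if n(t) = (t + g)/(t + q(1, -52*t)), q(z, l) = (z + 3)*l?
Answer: 246951/573326131570 ≈ 4.3073e-7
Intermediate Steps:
q(z, l) = l*(3 + z) (q(z, l) = (3 + z)*l = l*(3 + z))
n(t) = -(-906 + t)/(207*t) (n(t) = (t - 906)/(t + (-52*t)*(3 + 1)) = (-906 + t)/(t - 52*t*4) = (-906 + t)/(t - 208*t) = (-906 + t)/((-207*t)) = (-906 + t)*(-1/(207*t)) = -(-906 + t)/(207*t))
1/(n(-1193) + 2321619) = 1/((1/207)*(906 - 1*(-1193))/(-1193) + 2321619) = 1/((1/207)*(-1/1193)*(906 + 1193) + 2321619) = 1/((1/207)*(-1/1193)*2099 + 2321619) = 1/(-2099/246951 + 2321619) = 1/(573326131570/246951) = 246951/573326131570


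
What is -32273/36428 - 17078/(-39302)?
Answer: -323138031/715846628 ≈ -0.45141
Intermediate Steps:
-32273/36428 - 17078/(-39302) = -32273*1/36428 - 17078*(-1/39302) = -32273/36428 + 8539/19651 = -323138031/715846628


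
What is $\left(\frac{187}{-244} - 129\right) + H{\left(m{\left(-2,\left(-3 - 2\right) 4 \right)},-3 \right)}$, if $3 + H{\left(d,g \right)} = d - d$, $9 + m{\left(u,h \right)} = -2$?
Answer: $- \frac{32395}{244} \approx -132.77$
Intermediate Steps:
$m{\left(u,h \right)} = -11$ ($m{\left(u,h \right)} = -9 - 2 = -11$)
$H{\left(d,g \right)} = -3$ ($H{\left(d,g \right)} = -3 + \left(d - d\right) = -3 + 0 = -3$)
$\left(\frac{187}{-244} - 129\right) + H{\left(m{\left(-2,\left(-3 - 2\right) 4 \right)},-3 \right)} = \left(\frac{187}{-244} - 129\right) - 3 = \left(187 \left(- \frac{1}{244}\right) - 129\right) - 3 = \left(- \frac{187}{244} - 129\right) - 3 = - \frac{31663}{244} - 3 = - \frac{32395}{244}$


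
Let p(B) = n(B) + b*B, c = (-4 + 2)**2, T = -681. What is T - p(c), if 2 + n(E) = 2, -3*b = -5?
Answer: -2063/3 ≈ -687.67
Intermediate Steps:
b = 5/3 (b = -1/3*(-5) = 5/3 ≈ 1.6667)
n(E) = 0 (n(E) = -2 + 2 = 0)
c = 4 (c = (-2)**2 = 4)
p(B) = 5*B/3 (p(B) = 0 + 5*B/3 = 5*B/3)
T - p(c) = -681 - 5*4/3 = -681 - 1*20/3 = -681 - 20/3 = -2063/3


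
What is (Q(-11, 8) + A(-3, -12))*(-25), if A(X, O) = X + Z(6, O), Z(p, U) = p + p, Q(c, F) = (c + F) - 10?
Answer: 100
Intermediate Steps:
Q(c, F) = -10 + F + c (Q(c, F) = (F + c) - 10 = -10 + F + c)
Z(p, U) = 2*p
A(X, O) = 12 + X (A(X, O) = X + 2*6 = X + 12 = 12 + X)
(Q(-11, 8) + A(-3, -12))*(-25) = ((-10 + 8 - 11) + (12 - 3))*(-25) = (-13 + 9)*(-25) = -4*(-25) = 100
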